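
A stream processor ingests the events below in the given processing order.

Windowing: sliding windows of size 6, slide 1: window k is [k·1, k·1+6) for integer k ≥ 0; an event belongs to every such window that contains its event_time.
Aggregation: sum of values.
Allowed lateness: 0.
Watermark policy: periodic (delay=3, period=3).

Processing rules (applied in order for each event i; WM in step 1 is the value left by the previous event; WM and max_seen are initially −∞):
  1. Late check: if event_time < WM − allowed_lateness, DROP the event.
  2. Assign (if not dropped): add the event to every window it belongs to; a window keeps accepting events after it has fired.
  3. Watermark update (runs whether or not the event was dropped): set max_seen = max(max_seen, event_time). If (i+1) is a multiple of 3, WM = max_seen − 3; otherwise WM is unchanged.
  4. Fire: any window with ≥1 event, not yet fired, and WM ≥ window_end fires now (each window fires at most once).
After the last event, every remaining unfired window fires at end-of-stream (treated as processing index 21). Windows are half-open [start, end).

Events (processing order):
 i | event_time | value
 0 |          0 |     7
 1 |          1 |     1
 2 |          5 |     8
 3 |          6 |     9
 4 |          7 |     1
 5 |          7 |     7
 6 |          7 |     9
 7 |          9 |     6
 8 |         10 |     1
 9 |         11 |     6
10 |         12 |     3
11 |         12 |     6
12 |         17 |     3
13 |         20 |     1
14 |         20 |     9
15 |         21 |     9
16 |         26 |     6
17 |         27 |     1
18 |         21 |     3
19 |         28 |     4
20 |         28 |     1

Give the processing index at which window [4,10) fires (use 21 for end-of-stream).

14

i=0 t=0 v=7: → [0,6); WM=−∞
i=1 t=1 v=1: → [1,7),[0,6); WM=−∞
i=2 t=5 v=8: → [5,11),[4,10),[3,9),[2,8),[1,7),[0,6); WM=2
i=3 t=6 v=9: → [6,12),[5,11),[4,10),[3,9),[2,8),[1,7); WM=2
i=4 t=7 v=1: → [7,13),[6,12),[5,11),[4,10),[3,9),[2,8); WM=2
i=5 t=7 v=7: → [7,13),[6,12),[5,11),[4,10),[3,9),[2,8); WM=4
i=6 t=7 v=9: → [7,13),[6,12),[5,11),[4,10),[3,9),[2,8); WM=4
i=7 t=9 v=6: → [9,15),[8,14),[7,13),[6,12),[5,11),[4,10); WM=4
i=8 t=10 v=1: → [10,16),[9,15),[8,14),[7,13),[6,12),[5,11); WM=7; [0,6) fires=16 [1,7) fires=18
i=9 t=11 v=6: → [11,17),[10,16),[9,15),[8,14),[7,13),[6,12); WM=7
i=10 t=12 v=3: → [12,18),[11,17),[10,16),[9,15),[8,14),[7,13); WM=7
i=11 t=12 v=6: → [12,18),[11,17),[10,16),[9,15),[8,14),[7,13); WM=9; [2,8) fires=34 [3,9) fires=34
i=12 t=17 v=3: → [17,23),[16,22),[15,21),[14,20),[13,19),[12,18); WM=9
i=13 t=20 v=1: → [20,26),[19,25),[18,24),[17,23),[16,22),[15,21); WM=9
i=14 t=20 v=9: → [20,26),[19,25),[18,24),[17,23),[16,22),[15,21); WM=17; [4,10) fires=40 [5,11) fires=41 [6,12) fires=39 [7,13) fires=39 [8,14) fires=22 [9,15) fires=22 [10,16) fires=16 [11,17) fires=15
i=15 t=21 v=9: → [21,27),[20,26),[19,25),[18,24),[17,23),[16,22); WM=17
i=16 t=26 v=6: → [26,32),[25,31),[24,30),[23,29),[22,28),[21,27); WM=17
i=17 t=27 v=1: → [27,33),[26,32),[25,31),[24,30),[23,29),[22,28); WM=24; [12,18) fires=12 [13,19) fires=3 [14,20) fires=3 [15,21) fires=13 [16,22) fires=22 [17,23) fires=22 [18,24) fires=19
i=18 t=21 v=3: DROP (t<24-0); WM=24
i=19 t=28 v=4: → [28,34),[27,33),[26,32),[25,31),[24,30),[23,29); WM=24
i=20 t=28 v=1: → [28,34),[27,33),[26,32),[25,31),[24,30),[23,29); WM=25; [19,25) fires=19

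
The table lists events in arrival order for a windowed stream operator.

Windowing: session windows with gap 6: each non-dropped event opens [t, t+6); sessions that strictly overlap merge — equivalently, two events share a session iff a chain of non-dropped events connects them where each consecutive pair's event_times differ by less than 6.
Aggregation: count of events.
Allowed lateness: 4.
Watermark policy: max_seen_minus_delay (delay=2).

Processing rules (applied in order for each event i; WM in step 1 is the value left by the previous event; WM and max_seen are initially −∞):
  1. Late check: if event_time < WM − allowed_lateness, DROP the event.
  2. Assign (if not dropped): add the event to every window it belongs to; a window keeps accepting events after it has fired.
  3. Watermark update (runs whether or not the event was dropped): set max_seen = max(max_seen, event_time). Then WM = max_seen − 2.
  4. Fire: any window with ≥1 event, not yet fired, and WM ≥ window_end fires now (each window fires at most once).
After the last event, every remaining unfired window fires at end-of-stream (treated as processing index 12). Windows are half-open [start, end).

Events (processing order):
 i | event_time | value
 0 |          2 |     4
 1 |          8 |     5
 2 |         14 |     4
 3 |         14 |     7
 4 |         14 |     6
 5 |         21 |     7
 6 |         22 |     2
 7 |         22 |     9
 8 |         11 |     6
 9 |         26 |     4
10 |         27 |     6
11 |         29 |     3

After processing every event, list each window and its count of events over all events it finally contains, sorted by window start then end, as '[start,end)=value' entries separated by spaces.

[2,8)=1 [8,14)=1 [14,20)=3 [21,35)=6

i=0 t=2 v=4: → [2,8); WM=0
i=1 t=8 v=5: → [8,14); WM=6
i=2 t=14 v=4: → [14,20); WM=12
i=3 t=14 v=7: → [14,20); WM=12
i=4 t=14 v=6: → [14,20); WM=12
i=5 t=21 v=7: → [21,27); WM=19
i=6 t=22 v=2: → [21,28); WM=20
i=7 t=22 v=9: → [21,28); WM=20
i=8 t=11 v=6: DROP (t<20-4); WM=20
i=9 t=26 v=4: → [21,32); WM=24
i=10 t=27 v=6: → [21,33); WM=25
i=11 t=29 v=3: → [21,35); WM=27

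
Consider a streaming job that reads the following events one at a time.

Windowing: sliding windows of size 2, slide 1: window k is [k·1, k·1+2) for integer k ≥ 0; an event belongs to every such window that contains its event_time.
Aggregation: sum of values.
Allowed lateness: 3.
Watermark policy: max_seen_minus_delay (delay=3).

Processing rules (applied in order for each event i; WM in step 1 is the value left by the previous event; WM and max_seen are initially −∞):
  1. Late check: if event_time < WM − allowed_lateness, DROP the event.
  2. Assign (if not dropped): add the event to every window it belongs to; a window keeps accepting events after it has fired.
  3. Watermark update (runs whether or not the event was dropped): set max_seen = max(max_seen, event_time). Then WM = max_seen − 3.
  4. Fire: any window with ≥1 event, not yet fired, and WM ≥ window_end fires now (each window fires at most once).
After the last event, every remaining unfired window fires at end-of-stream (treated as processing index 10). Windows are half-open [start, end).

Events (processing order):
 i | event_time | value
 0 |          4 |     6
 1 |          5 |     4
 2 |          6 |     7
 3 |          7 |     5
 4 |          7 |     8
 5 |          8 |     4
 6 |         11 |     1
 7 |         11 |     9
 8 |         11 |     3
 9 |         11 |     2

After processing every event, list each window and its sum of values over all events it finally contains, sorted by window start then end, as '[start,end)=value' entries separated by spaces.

i=0 t=4 v=6: → [4,6),[3,5); WM=1
i=1 t=5 v=4: → [5,7),[4,6); WM=2
i=2 t=6 v=7: → [6,8),[5,7); WM=3
i=3 t=7 v=5: → [7,9),[6,8); WM=4
i=4 t=7 v=8: → [7,9),[6,8); WM=4
i=5 t=8 v=4: → [8,10),[7,9); WM=5; [3,5) fires=6
i=6 t=11 v=1: → [11,13),[10,12); WM=8; [4,6) fires=10 [5,7) fires=11 [6,8) fires=20
i=7 t=11 v=9: → [11,13),[10,12); WM=8
i=8 t=11 v=3: → [11,13),[10,12); WM=8
i=9 t=11 v=2: → [11,13),[10,12); WM=8

[3,5)=6 [4,6)=10 [5,7)=11 [6,8)=20 [7,9)=17 [8,10)=4 [10,12)=15 [11,13)=15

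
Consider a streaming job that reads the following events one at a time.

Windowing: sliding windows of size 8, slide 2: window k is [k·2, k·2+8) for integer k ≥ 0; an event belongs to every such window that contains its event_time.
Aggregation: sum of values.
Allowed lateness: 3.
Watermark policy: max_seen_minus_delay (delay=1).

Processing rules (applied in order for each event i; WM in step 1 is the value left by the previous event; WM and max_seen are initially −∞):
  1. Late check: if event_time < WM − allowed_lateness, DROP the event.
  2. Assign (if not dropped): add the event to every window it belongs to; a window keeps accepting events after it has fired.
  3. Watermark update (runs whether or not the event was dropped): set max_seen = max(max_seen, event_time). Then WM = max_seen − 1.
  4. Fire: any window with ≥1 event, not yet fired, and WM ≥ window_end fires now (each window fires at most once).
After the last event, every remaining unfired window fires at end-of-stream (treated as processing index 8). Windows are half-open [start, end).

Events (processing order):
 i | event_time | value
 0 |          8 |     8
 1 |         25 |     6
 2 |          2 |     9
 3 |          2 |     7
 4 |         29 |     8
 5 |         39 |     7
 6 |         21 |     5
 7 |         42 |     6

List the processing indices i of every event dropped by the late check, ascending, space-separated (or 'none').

i=0 t=8 v=8: → [8,16),[6,14),[4,12),[2,10); WM=7
i=1 t=25 v=6: → [24,32),[22,30),[20,28),[18,26); WM=24; [2,10) fires=8 [4,12) fires=8 [6,14) fires=8 [8,16) fires=8
i=2 t=2 v=9: DROP (t<24-3); WM=24
i=3 t=2 v=7: DROP (t<24-3); WM=24
i=4 t=29 v=8: → [28,36),[26,34),[24,32),[22,30); WM=28; [18,26) fires=6 [20,28) fires=6
i=5 t=39 v=7: → [38,46),[36,44),[34,42),[32,40); WM=38; [22,30) fires=14 [24,32) fires=14 [26,34) fires=8 [28,36) fires=8
i=6 t=21 v=5: DROP (t<38-3); WM=38
i=7 t=42 v=6: → [42,50),[40,48),[38,46),[36,44); WM=41; [32,40) fires=7

2 3 6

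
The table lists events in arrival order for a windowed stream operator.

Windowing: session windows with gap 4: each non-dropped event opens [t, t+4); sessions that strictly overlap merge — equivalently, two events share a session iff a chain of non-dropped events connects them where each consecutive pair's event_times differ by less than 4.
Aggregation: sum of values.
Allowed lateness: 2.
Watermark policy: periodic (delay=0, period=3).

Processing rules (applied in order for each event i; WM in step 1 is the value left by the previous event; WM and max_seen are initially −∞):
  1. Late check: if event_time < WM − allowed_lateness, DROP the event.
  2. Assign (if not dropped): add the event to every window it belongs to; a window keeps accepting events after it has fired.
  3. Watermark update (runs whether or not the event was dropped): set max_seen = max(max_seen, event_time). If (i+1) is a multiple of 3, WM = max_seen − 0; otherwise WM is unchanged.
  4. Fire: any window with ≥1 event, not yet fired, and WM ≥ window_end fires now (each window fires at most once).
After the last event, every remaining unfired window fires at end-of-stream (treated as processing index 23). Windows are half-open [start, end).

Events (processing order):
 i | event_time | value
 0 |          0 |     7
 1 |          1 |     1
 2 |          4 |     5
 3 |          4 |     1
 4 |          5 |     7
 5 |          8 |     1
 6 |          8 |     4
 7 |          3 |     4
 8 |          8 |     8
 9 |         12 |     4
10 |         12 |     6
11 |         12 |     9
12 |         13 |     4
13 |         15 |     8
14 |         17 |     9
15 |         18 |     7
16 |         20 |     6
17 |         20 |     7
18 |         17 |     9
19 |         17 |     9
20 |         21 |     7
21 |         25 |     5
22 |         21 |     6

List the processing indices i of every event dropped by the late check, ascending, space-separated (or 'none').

i=0 t=0 v=7: → [0,4); WM=−∞
i=1 t=1 v=1: → [0,5); WM=−∞
i=2 t=4 v=5: → [0,8); WM=4
i=3 t=4 v=1: → [0,8); WM=4
i=4 t=5 v=7: → [0,9); WM=4
i=5 t=8 v=1: → [0,12); WM=8
i=6 t=8 v=4: → [0,12); WM=8
i=7 t=3 v=4: DROP (t<8-2); WM=8
i=8 t=8 v=8: → [0,12); WM=8
i=9 t=12 v=4: → [12,16); WM=8
i=10 t=12 v=6: → [12,16); WM=8
i=11 t=12 v=9: → [12,16); WM=12
i=12 t=13 v=4: → [12,17); WM=12
i=13 t=15 v=8: → [12,19); WM=12
i=14 t=17 v=9: → [12,21); WM=17
i=15 t=18 v=7: → [12,22); WM=17
i=16 t=20 v=6: → [12,24); WM=17
i=17 t=20 v=7: → [12,24); WM=20
i=18 t=17 v=9: DROP (t<20-2); WM=20
i=19 t=17 v=9: DROP (t<20-2); WM=20
i=20 t=21 v=7: → [12,25); WM=21
i=21 t=25 v=5: → [25,29); WM=21
i=22 t=21 v=6: → [12,25); WM=21

7 18 19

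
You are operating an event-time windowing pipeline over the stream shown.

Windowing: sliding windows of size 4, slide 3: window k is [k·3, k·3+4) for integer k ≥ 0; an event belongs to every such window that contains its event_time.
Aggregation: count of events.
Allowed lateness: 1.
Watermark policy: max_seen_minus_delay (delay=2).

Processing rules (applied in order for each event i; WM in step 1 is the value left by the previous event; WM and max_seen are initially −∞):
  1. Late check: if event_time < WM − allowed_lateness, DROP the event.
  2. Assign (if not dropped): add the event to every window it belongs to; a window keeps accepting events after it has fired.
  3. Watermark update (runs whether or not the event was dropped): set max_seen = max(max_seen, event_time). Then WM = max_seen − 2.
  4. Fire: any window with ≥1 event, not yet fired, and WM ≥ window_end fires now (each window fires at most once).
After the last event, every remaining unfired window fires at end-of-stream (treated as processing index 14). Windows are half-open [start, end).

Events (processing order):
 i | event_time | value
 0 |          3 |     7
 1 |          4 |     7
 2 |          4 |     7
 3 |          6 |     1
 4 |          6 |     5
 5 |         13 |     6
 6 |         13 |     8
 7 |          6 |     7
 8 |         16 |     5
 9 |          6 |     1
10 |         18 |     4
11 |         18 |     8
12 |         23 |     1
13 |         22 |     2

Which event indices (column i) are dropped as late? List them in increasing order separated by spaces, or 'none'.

7 9

i=0 t=3 v=7: → [3,7),[0,4); WM=1
i=1 t=4 v=7: → [3,7); WM=2
i=2 t=4 v=7: → [3,7); WM=2
i=3 t=6 v=1: → [6,10),[3,7); WM=4; [0,4) fires=1
i=4 t=6 v=5: → [6,10),[3,7); WM=4
i=5 t=13 v=6: → [12,16); WM=11; [3,7) fires=5 [6,10) fires=2
i=6 t=13 v=8: → [12,16); WM=11
i=7 t=6 v=7: DROP (t<11-1); WM=11
i=8 t=16 v=5: → [15,19); WM=14
i=9 t=6 v=1: DROP (t<14-1); WM=14
i=10 t=18 v=4: → [18,22),[15,19); WM=16; [12,16) fires=2
i=11 t=18 v=8: → [18,22),[15,19); WM=16
i=12 t=23 v=1: → [21,25); WM=21; [15,19) fires=3
i=13 t=22 v=2: → [21,25); WM=21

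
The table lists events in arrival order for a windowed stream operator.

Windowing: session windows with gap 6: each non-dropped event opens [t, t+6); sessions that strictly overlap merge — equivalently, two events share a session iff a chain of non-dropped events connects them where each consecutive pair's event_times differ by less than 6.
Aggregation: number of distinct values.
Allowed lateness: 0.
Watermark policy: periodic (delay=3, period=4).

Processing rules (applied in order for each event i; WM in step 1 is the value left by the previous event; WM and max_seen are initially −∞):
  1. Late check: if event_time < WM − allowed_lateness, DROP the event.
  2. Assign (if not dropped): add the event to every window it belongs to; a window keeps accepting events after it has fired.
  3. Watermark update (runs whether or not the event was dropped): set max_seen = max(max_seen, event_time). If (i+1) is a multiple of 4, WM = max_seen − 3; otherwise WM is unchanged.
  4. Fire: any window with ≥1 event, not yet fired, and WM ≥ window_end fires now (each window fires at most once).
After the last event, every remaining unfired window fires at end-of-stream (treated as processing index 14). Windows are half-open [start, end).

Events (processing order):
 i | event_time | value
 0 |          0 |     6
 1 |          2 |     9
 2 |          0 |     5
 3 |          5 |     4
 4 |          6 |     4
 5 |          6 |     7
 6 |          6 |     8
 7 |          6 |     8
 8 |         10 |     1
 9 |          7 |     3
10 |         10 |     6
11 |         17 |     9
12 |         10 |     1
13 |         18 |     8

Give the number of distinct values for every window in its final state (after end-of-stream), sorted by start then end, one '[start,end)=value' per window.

i=0 t=0 v=6: → [0,6); WM=−∞
i=1 t=2 v=9: → [0,8); WM=−∞
i=2 t=0 v=5: → [0,8); WM=−∞
i=3 t=5 v=4: → [0,11); WM=2
i=4 t=6 v=4: → [0,12); WM=2
i=5 t=6 v=7: → [0,12); WM=2
i=6 t=6 v=8: → [0,12); WM=2
i=7 t=6 v=8: → [0,12); WM=3
i=8 t=10 v=1: → [0,16); WM=3
i=9 t=7 v=3: → [0,16); WM=3
i=10 t=10 v=6: → [0,16); WM=3
i=11 t=17 v=9: → [17,23); WM=14
i=12 t=10 v=1: DROP (t<14-0); WM=14
i=13 t=18 v=8: → [17,24); WM=14

[0,16)=8 [17,24)=2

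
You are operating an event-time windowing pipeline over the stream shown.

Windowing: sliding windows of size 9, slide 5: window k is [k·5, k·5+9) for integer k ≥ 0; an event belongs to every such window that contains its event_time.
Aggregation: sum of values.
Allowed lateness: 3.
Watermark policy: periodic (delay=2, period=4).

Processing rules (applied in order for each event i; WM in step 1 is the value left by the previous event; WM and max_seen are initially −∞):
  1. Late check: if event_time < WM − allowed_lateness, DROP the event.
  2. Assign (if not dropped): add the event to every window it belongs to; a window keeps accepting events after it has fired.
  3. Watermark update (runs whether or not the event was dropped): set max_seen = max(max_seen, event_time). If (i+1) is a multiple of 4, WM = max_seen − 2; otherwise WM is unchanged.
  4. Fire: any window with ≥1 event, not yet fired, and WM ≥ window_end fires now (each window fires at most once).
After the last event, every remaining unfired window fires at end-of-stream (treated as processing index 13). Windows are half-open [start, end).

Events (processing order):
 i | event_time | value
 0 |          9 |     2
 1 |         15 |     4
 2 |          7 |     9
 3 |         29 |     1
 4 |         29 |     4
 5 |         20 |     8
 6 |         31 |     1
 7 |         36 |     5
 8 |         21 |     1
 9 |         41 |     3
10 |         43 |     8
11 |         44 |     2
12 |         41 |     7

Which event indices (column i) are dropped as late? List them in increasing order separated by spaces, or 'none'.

i=0 t=9 v=2: → [5,14); WM=−∞
i=1 t=15 v=4: → [15,24),[10,19); WM=−∞
i=2 t=7 v=9: → [5,14),[0,9); WM=−∞
i=3 t=29 v=1: → [25,34); WM=27; [0,9) fires=9 [5,14) fires=11 [10,19) fires=4 [15,24) fires=4
i=4 t=29 v=4: → [25,34); WM=27
i=5 t=20 v=8: DROP (t<27-3); WM=27
i=6 t=31 v=1: → [30,39),[25,34); WM=27
i=7 t=36 v=5: → [35,44),[30,39); WM=34; [25,34) fires=6
i=8 t=21 v=1: DROP (t<34-3); WM=34
i=9 t=41 v=3: → [40,49),[35,44); WM=34
i=10 t=43 v=8: → [40,49),[35,44); WM=34
i=11 t=44 v=2: → [40,49); WM=42; [30,39) fires=6
i=12 t=41 v=7: → [40,49),[35,44); WM=42

5 8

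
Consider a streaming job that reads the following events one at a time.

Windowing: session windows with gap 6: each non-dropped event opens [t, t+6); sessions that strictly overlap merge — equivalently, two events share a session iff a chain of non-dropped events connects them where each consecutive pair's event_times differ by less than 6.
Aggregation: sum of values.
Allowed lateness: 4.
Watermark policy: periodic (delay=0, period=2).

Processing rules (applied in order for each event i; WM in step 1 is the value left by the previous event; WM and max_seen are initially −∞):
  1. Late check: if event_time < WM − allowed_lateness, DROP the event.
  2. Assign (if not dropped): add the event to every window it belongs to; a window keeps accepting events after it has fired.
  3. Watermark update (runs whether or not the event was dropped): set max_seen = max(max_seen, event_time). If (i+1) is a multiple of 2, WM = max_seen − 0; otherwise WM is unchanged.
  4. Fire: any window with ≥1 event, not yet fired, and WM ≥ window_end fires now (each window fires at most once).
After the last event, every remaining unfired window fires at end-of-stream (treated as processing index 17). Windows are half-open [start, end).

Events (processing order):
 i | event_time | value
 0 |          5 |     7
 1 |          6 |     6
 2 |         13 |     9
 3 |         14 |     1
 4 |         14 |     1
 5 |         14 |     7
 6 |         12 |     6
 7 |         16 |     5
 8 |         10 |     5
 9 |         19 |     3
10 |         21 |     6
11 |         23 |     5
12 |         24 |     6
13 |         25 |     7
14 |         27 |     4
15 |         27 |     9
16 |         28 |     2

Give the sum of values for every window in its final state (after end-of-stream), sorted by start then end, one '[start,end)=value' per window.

[5,12)=13 [12,34)=71

i=0 t=5 v=7: → [5,11); WM=−∞
i=1 t=6 v=6: → [5,12); WM=6
i=2 t=13 v=9: → [13,19); WM=6
i=3 t=14 v=1: → [13,20); WM=14
i=4 t=14 v=1: → [13,20); WM=14
i=5 t=14 v=7: → [13,20); WM=14
i=6 t=12 v=6: → [12,20); WM=14
i=7 t=16 v=5: → [12,22); WM=16
i=8 t=10 v=5: DROP (t<16-4); WM=16
i=9 t=19 v=3: → [12,25); WM=19
i=10 t=21 v=6: → [12,27); WM=19
i=11 t=23 v=5: → [12,29); WM=23
i=12 t=24 v=6: → [12,30); WM=23
i=13 t=25 v=7: → [12,31); WM=25
i=14 t=27 v=4: → [12,33); WM=25
i=15 t=27 v=9: → [12,33); WM=27
i=16 t=28 v=2: → [12,34); WM=27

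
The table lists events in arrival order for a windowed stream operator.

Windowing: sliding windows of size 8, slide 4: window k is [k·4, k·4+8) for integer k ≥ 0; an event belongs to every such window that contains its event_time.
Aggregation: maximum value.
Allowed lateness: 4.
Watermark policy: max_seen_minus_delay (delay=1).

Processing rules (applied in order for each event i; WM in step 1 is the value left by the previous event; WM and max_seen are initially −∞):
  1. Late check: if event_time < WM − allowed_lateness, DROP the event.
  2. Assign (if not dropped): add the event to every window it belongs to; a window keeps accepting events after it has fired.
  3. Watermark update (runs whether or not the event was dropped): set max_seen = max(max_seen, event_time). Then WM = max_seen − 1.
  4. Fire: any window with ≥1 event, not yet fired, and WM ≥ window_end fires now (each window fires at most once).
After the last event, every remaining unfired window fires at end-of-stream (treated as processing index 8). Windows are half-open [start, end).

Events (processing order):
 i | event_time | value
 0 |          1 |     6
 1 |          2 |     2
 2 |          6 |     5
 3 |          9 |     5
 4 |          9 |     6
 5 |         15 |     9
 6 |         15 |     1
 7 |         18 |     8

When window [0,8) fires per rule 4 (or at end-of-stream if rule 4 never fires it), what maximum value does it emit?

6

i=0 t=1 v=6: → [0,8); WM=0
i=1 t=2 v=2: → [0,8); WM=1
i=2 t=6 v=5: → [4,12),[0,8); WM=5
i=3 t=9 v=5: → [8,16),[4,12); WM=8; [0,8) fires=6
i=4 t=9 v=6: → [8,16),[4,12); WM=8
i=5 t=15 v=9: → [12,20),[8,16); WM=14; [4,12) fires=6
i=6 t=15 v=1: → [12,20),[8,16); WM=14
i=7 t=18 v=8: → [16,24),[12,20); WM=17; [8,16) fires=9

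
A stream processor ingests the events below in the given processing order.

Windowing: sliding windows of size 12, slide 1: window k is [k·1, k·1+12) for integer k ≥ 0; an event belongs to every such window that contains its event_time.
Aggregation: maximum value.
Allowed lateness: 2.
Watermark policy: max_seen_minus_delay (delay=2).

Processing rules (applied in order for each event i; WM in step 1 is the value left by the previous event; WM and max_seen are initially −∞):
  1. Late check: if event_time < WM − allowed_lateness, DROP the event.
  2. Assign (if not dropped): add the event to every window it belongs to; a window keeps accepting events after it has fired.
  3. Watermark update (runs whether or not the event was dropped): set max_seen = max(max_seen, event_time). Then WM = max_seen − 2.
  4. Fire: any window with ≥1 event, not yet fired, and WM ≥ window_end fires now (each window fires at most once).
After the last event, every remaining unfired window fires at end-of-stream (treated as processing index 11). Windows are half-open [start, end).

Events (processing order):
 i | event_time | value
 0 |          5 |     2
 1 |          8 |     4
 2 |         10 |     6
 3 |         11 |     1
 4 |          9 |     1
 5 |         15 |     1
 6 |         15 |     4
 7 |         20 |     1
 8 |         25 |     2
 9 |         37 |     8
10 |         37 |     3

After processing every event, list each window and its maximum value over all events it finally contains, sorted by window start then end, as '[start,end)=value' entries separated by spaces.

i=0 t=5 v=2: → [5,17),[4,16),[3,15),[2,14),[1,13),[0,12); WM=3
i=1 t=8 v=4: → [8,20),[7,19),[6,18),[5,17),[4,16),[3,15),[2,14),[1,13),[0,12); WM=6
i=2 t=10 v=6: → [10,22),[9,21),[8,20),[7,19),[6,18),[5,17),[4,16),[3,15),[2,14),[1,13),[0,12); WM=8
i=3 t=11 v=1: → [11,23),[10,22),[9,21),[8,20),[7,19),[6,18),[5,17),[4,16),[3,15),[2,14),[1,13),[0,12); WM=9
i=4 t=9 v=1: → [9,21),[8,20),[7,19),[6,18),[5,17),[4,16),[3,15),[2,14),[1,13),[0,12); WM=9
i=5 t=15 v=1: → [15,27),[14,26),[13,25),[12,24),[11,23),[10,22),[9,21),[8,20),[7,19),[6,18),[5,17),[4,16); WM=13; [0,12) fires=6 [1,13) fires=6
i=6 t=15 v=4: → [15,27),[14,26),[13,25),[12,24),[11,23),[10,22),[9,21),[8,20),[7,19),[6,18),[5,17),[4,16); WM=13
i=7 t=20 v=1: → [20,32),[19,31),[18,30),[17,29),[16,28),[15,27),[14,26),[13,25),[12,24),[11,23),[10,22),[9,21); WM=18; [2,14) fires=6 [3,15) fires=6 [4,16) fires=6 [5,17) fires=6 [6,18) fires=6
i=8 t=25 v=2: → [25,37),[24,36),[23,35),[22,34),[21,33),[20,32),[19,31),[18,30),[17,29),[16,28),[15,27),[14,26); WM=23; [7,19) fires=6 [8,20) fires=6 [9,21) fires=6 [10,22) fires=6 [11,23) fires=4
i=9 t=37 v=8: → [37,49),[36,48),[35,47),[34,46),[33,45),[32,44),[31,43),[30,42),[29,41),[28,40),[27,39),[26,38); WM=35; [12,24) fires=4 [13,25) fires=4 [14,26) fires=4 [15,27) fires=4 [16,28) fires=2 [17,29) fires=2 [18,30) fires=2 [19,31) fires=2 [20,32) fires=2 [21,33) fires=2 [22,34) fires=2 [23,35) fires=2
i=10 t=37 v=3: → [37,49),[36,48),[35,47),[34,46),[33,45),[32,44),[31,43),[30,42),[29,41),[28,40),[27,39),[26,38); WM=35

[0,12)=6 [1,13)=6 [2,14)=6 [3,15)=6 [4,16)=6 [5,17)=6 [6,18)=6 [7,19)=6 [8,20)=6 [9,21)=6 [10,22)=6 [11,23)=4 [12,24)=4 [13,25)=4 [14,26)=4 [15,27)=4 [16,28)=2 [17,29)=2 [18,30)=2 [19,31)=2 [20,32)=2 [21,33)=2 [22,34)=2 [23,35)=2 [24,36)=2 [25,37)=2 [26,38)=8 [27,39)=8 [28,40)=8 [29,41)=8 [30,42)=8 [31,43)=8 [32,44)=8 [33,45)=8 [34,46)=8 [35,47)=8 [36,48)=8 [37,49)=8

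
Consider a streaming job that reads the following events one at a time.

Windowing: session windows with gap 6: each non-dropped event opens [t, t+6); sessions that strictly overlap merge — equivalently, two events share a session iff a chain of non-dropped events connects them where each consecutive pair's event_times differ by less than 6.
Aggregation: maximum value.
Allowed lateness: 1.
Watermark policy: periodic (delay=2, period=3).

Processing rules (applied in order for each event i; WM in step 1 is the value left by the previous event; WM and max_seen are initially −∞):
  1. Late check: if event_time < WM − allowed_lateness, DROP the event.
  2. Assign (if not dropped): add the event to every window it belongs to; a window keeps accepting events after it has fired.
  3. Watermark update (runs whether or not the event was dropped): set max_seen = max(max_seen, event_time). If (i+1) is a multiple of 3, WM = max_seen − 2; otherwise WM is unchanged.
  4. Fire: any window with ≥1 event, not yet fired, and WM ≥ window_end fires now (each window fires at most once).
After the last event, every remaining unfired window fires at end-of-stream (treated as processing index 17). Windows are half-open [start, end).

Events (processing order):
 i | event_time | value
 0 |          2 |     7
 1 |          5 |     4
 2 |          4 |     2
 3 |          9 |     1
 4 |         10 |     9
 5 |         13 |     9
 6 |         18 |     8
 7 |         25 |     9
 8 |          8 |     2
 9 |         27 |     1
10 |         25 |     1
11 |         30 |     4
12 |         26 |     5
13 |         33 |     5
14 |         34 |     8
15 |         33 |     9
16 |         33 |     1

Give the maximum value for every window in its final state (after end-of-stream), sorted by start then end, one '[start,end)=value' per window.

i=0 t=2 v=7: → [2,8); WM=−∞
i=1 t=5 v=4: → [2,11); WM=−∞
i=2 t=4 v=2: → [2,11); WM=3
i=3 t=9 v=1: → [2,15); WM=3
i=4 t=10 v=9: → [2,16); WM=3
i=5 t=13 v=9: → [2,19); WM=11
i=6 t=18 v=8: → [2,24); WM=11
i=7 t=25 v=9: → [25,31); WM=11
i=8 t=8 v=2: DROP (t<11-1); WM=23
i=9 t=27 v=1: → [25,33); WM=23
i=10 t=25 v=1: → [25,33); WM=23
i=11 t=30 v=4: → [25,36); WM=28
i=12 t=26 v=5: DROP (t<28-1); WM=28
i=13 t=33 v=5: → [25,39); WM=28
i=14 t=34 v=8: → [25,40); WM=32
i=15 t=33 v=9: → [25,40); WM=32
i=16 t=33 v=1: → [25,40); WM=32

[2,24)=9 [25,40)=9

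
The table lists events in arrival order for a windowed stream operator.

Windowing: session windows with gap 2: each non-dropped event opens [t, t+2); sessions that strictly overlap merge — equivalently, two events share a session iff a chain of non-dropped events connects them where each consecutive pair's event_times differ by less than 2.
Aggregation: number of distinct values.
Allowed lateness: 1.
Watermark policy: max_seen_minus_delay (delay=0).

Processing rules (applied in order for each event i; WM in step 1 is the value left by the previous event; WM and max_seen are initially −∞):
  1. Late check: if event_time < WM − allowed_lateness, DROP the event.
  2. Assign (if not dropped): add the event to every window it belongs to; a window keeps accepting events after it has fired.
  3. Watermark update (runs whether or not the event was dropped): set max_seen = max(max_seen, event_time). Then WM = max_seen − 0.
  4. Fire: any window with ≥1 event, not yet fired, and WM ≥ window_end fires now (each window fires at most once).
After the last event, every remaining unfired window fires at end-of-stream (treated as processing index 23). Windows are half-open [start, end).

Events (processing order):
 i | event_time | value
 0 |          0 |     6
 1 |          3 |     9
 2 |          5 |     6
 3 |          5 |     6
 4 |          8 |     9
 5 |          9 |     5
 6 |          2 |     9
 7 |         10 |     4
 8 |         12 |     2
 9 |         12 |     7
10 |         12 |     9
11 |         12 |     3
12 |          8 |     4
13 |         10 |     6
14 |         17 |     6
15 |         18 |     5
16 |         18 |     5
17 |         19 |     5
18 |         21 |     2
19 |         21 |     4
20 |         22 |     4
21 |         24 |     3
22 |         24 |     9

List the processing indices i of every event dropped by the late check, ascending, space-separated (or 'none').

6 12 13

i=0 t=0 v=6: → [0,2); WM=0
i=1 t=3 v=9: → [3,5); WM=3
i=2 t=5 v=6: → [5,7); WM=5
i=3 t=5 v=6: → [5,7); WM=5
i=4 t=8 v=9: → [8,10); WM=8
i=5 t=9 v=5: → [8,11); WM=9
i=6 t=2 v=9: DROP (t<9-1); WM=9
i=7 t=10 v=4: → [8,12); WM=10
i=8 t=12 v=2: → [12,14); WM=12
i=9 t=12 v=7: → [12,14); WM=12
i=10 t=12 v=9: → [12,14); WM=12
i=11 t=12 v=3: → [12,14); WM=12
i=12 t=8 v=4: DROP (t<12-1); WM=12
i=13 t=10 v=6: DROP (t<12-1); WM=12
i=14 t=17 v=6: → [17,19); WM=17
i=15 t=18 v=5: → [17,20); WM=18
i=16 t=18 v=5: → [17,20); WM=18
i=17 t=19 v=5: → [17,21); WM=19
i=18 t=21 v=2: → [21,23); WM=21
i=19 t=21 v=4: → [21,23); WM=21
i=20 t=22 v=4: → [21,24); WM=22
i=21 t=24 v=3: → [24,26); WM=24
i=22 t=24 v=9: → [24,26); WM=24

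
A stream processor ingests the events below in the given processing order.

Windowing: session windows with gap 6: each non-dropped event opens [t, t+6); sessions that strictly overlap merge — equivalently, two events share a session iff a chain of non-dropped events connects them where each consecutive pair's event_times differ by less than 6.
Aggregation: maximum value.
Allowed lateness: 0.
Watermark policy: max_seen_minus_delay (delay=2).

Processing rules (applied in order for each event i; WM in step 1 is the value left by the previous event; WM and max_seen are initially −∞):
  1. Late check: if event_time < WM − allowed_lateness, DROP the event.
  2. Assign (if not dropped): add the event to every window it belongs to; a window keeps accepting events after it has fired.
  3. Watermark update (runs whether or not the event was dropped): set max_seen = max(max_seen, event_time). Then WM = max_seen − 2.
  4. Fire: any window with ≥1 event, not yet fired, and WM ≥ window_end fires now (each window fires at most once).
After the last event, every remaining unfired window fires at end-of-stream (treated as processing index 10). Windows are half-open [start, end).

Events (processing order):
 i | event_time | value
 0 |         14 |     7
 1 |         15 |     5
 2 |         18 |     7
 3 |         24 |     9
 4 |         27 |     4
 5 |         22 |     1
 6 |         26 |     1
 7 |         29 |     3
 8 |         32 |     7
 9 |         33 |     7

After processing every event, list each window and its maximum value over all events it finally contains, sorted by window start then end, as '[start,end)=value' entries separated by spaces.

i=0 t=14 v=7: → [14,20); WM=12
i=1 t=15 v=5: → [14,21); WM=13
i=2 t=18 v=7: → [14,24); WM=16
i=3 t=24 v=9: → [24,30); WM=22
i=4 t=27 v=4: → [24,33); WM=25
i=5 t=22 v=1: DROP (t<25-0); WM=25
i=6 t=26 v=1: → [24,33); WM=25
i=7 t=29 v=3: → [24,35); WM=27
i=8 t=32 v=7: → [24,38); WM=30
i=9 t=33 v=7: → [24,39); WM=31

[14,24)=7 [24,39)=9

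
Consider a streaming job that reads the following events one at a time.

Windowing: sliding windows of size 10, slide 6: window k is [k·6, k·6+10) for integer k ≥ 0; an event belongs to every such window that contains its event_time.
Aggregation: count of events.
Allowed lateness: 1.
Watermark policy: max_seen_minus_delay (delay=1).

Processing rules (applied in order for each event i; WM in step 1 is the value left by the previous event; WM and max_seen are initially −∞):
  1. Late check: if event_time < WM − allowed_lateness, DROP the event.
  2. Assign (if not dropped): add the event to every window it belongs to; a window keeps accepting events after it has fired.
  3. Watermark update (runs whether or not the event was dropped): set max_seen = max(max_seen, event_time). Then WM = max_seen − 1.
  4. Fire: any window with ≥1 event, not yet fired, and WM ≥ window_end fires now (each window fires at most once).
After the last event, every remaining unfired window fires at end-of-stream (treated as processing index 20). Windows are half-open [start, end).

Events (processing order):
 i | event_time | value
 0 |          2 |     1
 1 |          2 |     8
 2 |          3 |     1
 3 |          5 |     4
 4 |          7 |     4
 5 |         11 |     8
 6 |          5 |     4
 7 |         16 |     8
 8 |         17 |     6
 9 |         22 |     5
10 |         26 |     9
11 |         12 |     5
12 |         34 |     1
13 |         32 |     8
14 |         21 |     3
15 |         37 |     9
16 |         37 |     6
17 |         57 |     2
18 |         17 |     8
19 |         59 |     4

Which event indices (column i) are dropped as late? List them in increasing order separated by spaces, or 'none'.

i=0 t=2 v=1: → [0,10); WM=1
i=1 t=2 v=8: → [0,10); WM=1
i=2 t=3 v=1: → [0,10); WM=2
i=3 t=5 v=4: → [0,10); WM=4
i=4 t=7 v=4: → [6,16),[0,10); WM=6
i=5 t=11 v=8: → [6,16); WM=10; [0,10) fires=5
i=6 t=5 v=4: DROP (t<10-1); WM=10
i=7 t=16 v=8: → [12,22); WM=15
i=8 t=17 v=6: → [12,22); WM=16; [6,16) fires=2
i=9 t=22 v=5: → [18,28); WM=21
i=10 t=26 v=9: → [24,34),[18,28); WM=25; [12,22) fires=2
i=11 t=12 v=5: DROP (t<25-1); WM=25
i=12 t=34 v=1: → [30,40); WM=33; [18,28) fires=2
i=13 t=32 v=8: → [30,40),[24,34); WM=33
i=14 t=21 v=3: DROP (t<33-1); WM=33
i=15 t=37 v=9: → [36,46),[30,40); WM=36; [24,34) fires=2
i=16 t=37 v=6: → [36,46),[30,40); WM=36
i=17 t=57 v=2: → [54,64),[48,58); WM=56; [30,40) fires=4 [36,46) fires=2
i=18 t=17 v=8: DROP (t<56-1); WM=56
i=19 t=59 v=4: → [54,64); WM=58; [48,58) fires=1

6 11 14 18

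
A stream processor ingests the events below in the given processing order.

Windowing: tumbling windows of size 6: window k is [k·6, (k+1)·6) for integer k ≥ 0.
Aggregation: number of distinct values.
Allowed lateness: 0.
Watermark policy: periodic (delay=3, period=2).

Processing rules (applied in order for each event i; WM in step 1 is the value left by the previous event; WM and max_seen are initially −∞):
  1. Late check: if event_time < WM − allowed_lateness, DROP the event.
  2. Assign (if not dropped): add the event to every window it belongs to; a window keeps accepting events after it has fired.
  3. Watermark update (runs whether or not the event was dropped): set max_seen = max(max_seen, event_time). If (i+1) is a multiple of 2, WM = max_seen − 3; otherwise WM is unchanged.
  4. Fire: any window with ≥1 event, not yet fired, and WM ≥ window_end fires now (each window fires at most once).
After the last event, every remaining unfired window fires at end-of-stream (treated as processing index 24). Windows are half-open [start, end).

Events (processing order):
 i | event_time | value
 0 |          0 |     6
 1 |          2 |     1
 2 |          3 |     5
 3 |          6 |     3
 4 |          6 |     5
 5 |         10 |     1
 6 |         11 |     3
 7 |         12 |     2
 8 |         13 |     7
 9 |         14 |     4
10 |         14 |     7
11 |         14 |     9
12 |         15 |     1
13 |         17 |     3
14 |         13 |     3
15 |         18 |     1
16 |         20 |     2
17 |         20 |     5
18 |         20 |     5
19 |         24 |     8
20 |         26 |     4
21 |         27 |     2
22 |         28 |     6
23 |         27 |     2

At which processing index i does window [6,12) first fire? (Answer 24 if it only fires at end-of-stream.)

13

i=0 t=0 v=6: → [0,6); WM=−∞
i=1 t=2 v=1: → [0,6); WM=-1
i=2 t=3 v=5: → [0,6); WM=-1
i=3 t=6 v=3: → [6,12); WM=3
i=4 t=6 v=5: → [6,12); WM=3
i=5 t=10 v=1: → [6,12); WM=7; [0,6) fires=3
i=6 t=11 v=3: → [6,12); WM=7
i=7 t=12 v=2: → [12,18); WM=9
i=8 t=13 v=7: → [12,18); WM=9
i=9 t=14 v=4: → [12,18); WM=11
i=10 t=14 v=7: → [12,18); WM=11
i=11 t=14 v=9: → [12,18); WM=11
i=12 t=15 v=1: → [12,18); WM=11
i=13 t=17 v=3: → [12,18); WM=14; [6,12) fires=3
i=14 t=13 v=3: DROP (t<14-0); WM=14
i=15 t=18 v=1: → [18,24); WM=15
i=16 t=20 v=2: → [18,24); WM=15
i=17 t=20 v=5: → [18,24); WM=17
i=18 t=20 v=5: → [18,24); WM=17
i=19 t=24 v=8: → [24,30); WM=21; [12,18) fires=6
i=20 t=26 v=4: → [24,30); WM=21
i=21 t=27 v=2: → [24,30); WM=24; [18,24) fires=3
i=22 t=28 v=6: → [24,30); WM=24
i=23 t=27 v=2: → [24,30); WM=25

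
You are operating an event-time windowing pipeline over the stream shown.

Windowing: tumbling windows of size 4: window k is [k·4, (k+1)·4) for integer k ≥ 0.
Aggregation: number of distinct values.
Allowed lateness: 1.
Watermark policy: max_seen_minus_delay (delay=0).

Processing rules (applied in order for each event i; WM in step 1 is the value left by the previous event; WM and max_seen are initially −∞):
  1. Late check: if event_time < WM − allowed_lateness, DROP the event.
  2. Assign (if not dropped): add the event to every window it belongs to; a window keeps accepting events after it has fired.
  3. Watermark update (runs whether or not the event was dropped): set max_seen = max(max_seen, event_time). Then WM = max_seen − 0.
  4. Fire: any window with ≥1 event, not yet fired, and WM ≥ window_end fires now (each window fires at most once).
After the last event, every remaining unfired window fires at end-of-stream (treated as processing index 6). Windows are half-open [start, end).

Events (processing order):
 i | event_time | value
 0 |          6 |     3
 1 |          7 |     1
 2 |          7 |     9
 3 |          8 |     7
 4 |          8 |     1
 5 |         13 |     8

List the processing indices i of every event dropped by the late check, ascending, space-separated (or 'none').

i=0 t=6 v=3: → [4,8); WM=6
i=1 t=7 v=1: → [4,8); WM=7
i=2 t=7 v=9: → [4,8); WM=7
i=3 t=8 v=7: → [8,12); WM=8; [4,8) fires=3
i=4 t=8 v=1: → [8,12); WM=8
i=5 t=13 v=8: → [12,16); WM=13; [8,12) fires=2

none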